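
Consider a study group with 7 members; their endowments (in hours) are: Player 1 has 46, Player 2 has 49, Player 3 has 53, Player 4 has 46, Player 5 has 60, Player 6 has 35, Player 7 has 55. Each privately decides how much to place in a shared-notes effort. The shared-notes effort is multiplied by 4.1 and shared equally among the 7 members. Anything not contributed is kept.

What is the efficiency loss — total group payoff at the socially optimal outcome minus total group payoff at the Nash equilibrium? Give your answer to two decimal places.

1066.40 hours

The private return per contributed unit is 4.1/7 = 0.5857 < 1 for every player regardless of endowment, so the Nash equilibrium is zero contribution and the group total is Σ E_j = 46 + 49 + 53 + 46 + 60 + 35 + 55 = 344.
Each contributed unit returns 4.100 to the group, so the social optimum is full contribution by everyone: group total = 4.100 × 344 = 1410.40.
Efficiency loss = (4.100 − 1) × 344 = 1066.40.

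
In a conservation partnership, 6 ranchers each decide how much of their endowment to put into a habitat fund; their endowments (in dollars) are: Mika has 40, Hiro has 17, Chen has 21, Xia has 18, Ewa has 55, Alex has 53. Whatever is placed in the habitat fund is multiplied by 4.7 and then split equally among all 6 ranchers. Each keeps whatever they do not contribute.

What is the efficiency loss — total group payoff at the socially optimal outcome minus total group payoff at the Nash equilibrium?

The private return per contributed unit is 4.7/6 = 0.7833 < 1 for every player regardless of endowment, so the Nash equilibrium is zero contribution and the group total is Σ E_j = 40 + 17 + 21 + 18 + 55 + 53 = 204.
Each contributed unit returns 4.700 to the group, so the social optimum is full contribution by everyone: group total = 4.700 × 204 = 958.80.
Efficiency loss = (4.700 − 1) × 204 = 754.80.

754.80 dollars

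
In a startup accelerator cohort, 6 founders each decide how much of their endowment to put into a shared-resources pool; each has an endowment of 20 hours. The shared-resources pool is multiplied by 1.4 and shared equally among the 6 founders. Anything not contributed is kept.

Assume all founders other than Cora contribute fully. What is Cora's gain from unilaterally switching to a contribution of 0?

Switching from a contribution of 20 to 0 lets Cora keep an extra 20 hours, but lowers the shared-resources pool by 20, which costs Cora their own share of that drop: 1.4/6 × 20 = 4.67.
Net gain = 20 − 4.67 = 15.33. The private return per contributed unit (0.2333) is below 1, so free-riding is indeed the best response regardless of what the others do.

15.33 hours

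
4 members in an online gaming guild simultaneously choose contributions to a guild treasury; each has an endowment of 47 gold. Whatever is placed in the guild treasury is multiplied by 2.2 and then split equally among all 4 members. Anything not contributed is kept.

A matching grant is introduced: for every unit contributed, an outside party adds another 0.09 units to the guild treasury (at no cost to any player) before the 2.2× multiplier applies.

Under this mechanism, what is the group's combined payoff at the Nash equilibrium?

188.00 gold

With the mechanism, a contributed unit returns 2.2 × 1.09 / 4 = 0.5995 per unit of net cost — still below 1 — so contributing 0 remains dominant for every player.
Everyone keeps their endowment and the group total is 4 × 47 = 188.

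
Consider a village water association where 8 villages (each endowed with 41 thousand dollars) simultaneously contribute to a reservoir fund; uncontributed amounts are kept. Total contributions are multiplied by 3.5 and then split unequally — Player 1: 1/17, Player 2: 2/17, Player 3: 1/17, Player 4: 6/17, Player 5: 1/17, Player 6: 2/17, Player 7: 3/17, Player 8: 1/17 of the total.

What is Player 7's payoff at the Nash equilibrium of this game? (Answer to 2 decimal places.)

Player j's private return per contributed unit is 3.5 × (j's share). Contributing is weakly dominant for j when that share is at least 1/3.5 = 0.2857, and contributing 0 is dominant otherwise.
The only share above 0.2857 is Player 4's 6/17, contributing 41; the remaining 7 contribute 0. Total contributed: 41.
Player 7 keeps 41 and receives 3.5 × 41 × 3/17 = 25.32 from the reservoir fund, for a payoff of 66.32.

66.32 thousand dollars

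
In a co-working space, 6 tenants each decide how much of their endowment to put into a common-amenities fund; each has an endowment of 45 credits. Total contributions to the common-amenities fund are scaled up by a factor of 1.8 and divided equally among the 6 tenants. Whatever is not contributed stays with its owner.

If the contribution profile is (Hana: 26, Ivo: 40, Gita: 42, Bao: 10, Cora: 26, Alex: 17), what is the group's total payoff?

Total contributed: 26 + 40 + 42 + 10 + 26 + 17 = 161; total kept: 6 × 45 − 161 = 109.
The common-amenities fund pays out 1.8 × 161 = 289.80 in aggregate.
Group total = 109 + 289.80 = 398.80.

398.80 credits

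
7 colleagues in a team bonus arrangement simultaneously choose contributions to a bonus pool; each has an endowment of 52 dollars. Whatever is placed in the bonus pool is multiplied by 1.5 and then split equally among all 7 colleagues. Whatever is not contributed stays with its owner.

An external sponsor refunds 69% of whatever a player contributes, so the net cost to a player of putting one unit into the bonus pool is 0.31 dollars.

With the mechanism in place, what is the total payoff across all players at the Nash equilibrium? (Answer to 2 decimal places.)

364.00 dollars

Even with the mechanism, each unit contributed returns only (1.5/7) / 0.31 = 0.6912 per unit of net cost, so contributing nothing is still dominant.
Everyone keeps their endowment and the group total is 7 × 52 = 364.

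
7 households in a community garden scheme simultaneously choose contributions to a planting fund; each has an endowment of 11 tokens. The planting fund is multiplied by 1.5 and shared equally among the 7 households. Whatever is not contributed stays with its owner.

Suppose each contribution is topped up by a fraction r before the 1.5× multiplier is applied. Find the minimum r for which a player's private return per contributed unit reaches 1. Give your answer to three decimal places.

With matching at rate r, one contributed unit becomes (1 + r) in the planting fund and returns 1.5 × (1 + r) / 7 to the contributor.
Setting this equal to 1: 1 + r = 7/1.5 = 4.6667.
So the minimum matching rate is r = 4.6667 − 1 = 3.667.

3.667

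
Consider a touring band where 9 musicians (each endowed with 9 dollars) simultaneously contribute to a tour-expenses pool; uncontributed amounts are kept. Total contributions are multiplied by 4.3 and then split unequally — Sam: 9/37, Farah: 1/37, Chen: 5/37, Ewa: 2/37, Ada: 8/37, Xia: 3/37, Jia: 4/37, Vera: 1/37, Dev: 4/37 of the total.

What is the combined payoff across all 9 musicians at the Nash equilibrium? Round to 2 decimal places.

110.70 dollars

Each unit j contributes comes back to j as 4.3 × (j's share), so j prefers to contribute only if that share exceeds 1/4.3 = 0.2326; otherwise keeping the unit dominates.
The only share above 0.2326 is Sam's 9/37, contributing 9; the remaining 8 contribute 0. Total contributed: 9.
The tour-expenses pool pays out 4.3 × 9 = 38.70 in total (split across the unequal shares, but the aggregate is all that matters for the group sum).
The 8 free-riders keep 9 each, adding 72. Group total = 72 + 38.70 = 110.70.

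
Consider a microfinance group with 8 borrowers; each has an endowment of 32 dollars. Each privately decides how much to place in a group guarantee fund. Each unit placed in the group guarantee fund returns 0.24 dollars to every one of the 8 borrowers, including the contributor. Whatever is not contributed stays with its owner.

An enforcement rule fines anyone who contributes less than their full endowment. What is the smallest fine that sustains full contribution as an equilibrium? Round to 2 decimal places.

24.32 dollars

Given the others contribute fully, the best deviation is to contribute 0 (any partial contribution still incurs the fine and gives up units whose private return 0.24 is below 1).
Deviating from 32 to 0 saves 32 dollars but forfeits the deviator's share of the drop in the group guarantee fund: 0.24 × 32 = 7.68.
So the deviation gain is 32 − 7.68 = 24.32, and the fine must be at least 24.32 dollars to wipe it out.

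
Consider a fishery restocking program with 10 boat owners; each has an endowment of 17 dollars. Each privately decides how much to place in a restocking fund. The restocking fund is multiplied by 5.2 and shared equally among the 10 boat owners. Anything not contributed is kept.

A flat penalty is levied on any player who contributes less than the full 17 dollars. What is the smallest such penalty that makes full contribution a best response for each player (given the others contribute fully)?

8.16 dollars

Given the others contribute fully, the best deviation is to contribute 0 (any partial contribution still incurs the fine and gives up units whose private return 0.5200 is below 1).
Deviating from 17 to 0 saves 17 dollars but forfeits the deviator's share of the drop in the restocking fund: 5.2/10 × 17 = 8.84.
So the deviation gain is 17 − 8.84 = 8.16, and the fine must be at least 8.16 dollars to wipe it out.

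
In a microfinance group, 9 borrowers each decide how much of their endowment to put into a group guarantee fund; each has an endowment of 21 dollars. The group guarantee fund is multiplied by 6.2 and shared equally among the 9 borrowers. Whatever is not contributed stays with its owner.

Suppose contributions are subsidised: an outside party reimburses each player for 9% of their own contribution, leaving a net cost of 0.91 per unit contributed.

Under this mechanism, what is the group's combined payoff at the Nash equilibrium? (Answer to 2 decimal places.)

189.00 dollars

With the mechanism, a contributed unit returns (6.2/9) / 0.91 = 0.7570 per unit of net cost — still below 1 — so contributing 0 remains dominant for every player.
Everyone keeps their endowment and the group total is 9 × 21 = 189.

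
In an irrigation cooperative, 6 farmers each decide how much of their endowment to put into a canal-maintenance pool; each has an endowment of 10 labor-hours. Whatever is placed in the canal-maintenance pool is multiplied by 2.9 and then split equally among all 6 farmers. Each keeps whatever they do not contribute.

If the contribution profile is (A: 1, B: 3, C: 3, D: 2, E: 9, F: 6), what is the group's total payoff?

105.60 labor-hours

Total contributed: 1 + 3 + 3 + 2 + 9 + 6 = 24; total kept: 6 × 10 − 24 = 36.
The canal-maintenance pool pays out 2.9 × 24 = 69.60 in aggregate.
Group total = 36 + 69.60 = 105.60.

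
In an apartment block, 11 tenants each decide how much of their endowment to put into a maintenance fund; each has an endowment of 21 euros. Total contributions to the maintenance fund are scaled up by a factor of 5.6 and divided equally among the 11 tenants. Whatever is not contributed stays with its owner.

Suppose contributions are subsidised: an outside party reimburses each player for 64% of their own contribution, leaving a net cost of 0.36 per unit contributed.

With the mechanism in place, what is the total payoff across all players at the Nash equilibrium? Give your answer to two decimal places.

1441.44 euros

With the mechanism, a contributed unit returns (5.6/11) / 0.36 = 1.4141 per unit of net cost to the contributor — now above 1 — so contributing fully is weakly dominant for every player.
So the Nash equilibrium is full contribution by all 11; the group earns 11 × (21 × 0.64 + 5.6 × 21) = 1441.44.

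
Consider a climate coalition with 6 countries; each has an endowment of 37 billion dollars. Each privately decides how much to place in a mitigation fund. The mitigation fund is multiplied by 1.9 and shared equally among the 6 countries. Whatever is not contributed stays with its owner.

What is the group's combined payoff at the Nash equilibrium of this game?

222.00 billion dollars

Each contributed unit returns 1.9/6 = 0.3167 to its contributor — below 1 — so contributing 0 is dominant for every player. At the Nash equilibrium everyone keeps their 37, and the group total is 6 × 37 = 222.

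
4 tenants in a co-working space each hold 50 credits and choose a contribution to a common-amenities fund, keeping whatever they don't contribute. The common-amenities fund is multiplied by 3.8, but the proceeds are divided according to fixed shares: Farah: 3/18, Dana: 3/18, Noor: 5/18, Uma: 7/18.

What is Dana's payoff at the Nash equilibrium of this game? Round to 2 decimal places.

113.33 credits

A player with share s gets back 3.8·s per unit contributed, so full contribution is dominant for anyone with s > 1/3.8 = 0.2632 and zero contribution is dominant for anyone below.
Noor and Uma are above the threshold, contributing 50 each; the remaining 2 contribute 0. Total contributed: 100.
Dana keeps 50 and receives 3.8 × 100 × 3/18 = 63.33 from the common-amenities fund, for a payoff of 113.33.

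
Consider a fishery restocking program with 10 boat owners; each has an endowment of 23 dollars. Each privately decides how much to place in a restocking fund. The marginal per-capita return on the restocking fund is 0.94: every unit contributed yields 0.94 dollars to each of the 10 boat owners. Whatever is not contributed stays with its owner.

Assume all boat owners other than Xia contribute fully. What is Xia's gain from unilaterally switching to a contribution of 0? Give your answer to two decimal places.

1.38 dollars

Switching from a contribution of 23 to 0 lets Xia keep an extra 23 dollars, but lowers the restocking fund by 23, which costs Xia their own share of that drop: 0.94 × 23 = 21.62.
Net gain = 23 − 21.62 = 1.38. The private return per contributed unit (0.94) is below 1, so free-riding is indeed the best response regardless of what the others do.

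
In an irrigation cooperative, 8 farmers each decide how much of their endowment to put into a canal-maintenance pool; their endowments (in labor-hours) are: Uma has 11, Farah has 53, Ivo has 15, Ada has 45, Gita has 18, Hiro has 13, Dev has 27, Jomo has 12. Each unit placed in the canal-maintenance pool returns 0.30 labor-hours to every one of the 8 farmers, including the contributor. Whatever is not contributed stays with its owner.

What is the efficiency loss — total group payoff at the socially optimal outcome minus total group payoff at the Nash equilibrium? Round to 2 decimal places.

The private return per contributed unit is 0.30 < 1 for everyone, so the Nash equilibrium is zero contribution and the group total is Σ E_j = 11 + 53 + 15 + 45 + 18 + 13 + 27 + 12 = 194.
Each contributed unit returns 2.400 to the group, so the social optimum is full contribution by everyone: group total = 2.400 × 194 = 465.60.
Efficiency loss = (2.400 − 1) × 194 = 271.60.

271.60 labor-hours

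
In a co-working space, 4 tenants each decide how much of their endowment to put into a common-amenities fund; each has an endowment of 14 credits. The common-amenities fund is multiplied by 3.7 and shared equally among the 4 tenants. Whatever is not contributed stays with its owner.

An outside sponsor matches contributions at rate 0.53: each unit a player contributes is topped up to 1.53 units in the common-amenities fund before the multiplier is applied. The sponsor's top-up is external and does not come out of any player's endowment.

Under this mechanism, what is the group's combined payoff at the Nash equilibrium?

317.02 credits

The effective private return per unit is now 3.7 × 1.53 / 4 = 1.4153 > 1, so every player's dominant strategy flips to full contribution.
So the Nash equilibrium is full contribution by all 4; the group earns 3.7 × 1.53 × 56 = 317.02.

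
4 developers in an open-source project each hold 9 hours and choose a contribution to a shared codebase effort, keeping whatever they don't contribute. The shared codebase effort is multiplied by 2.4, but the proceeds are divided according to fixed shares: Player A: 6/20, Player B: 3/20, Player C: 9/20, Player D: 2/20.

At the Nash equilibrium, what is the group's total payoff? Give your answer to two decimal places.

48.60 hours

Each unit j contributes comes back to j as 2.4 × (j's share), so j prefers to contribute only if that share exceeds 1/2.4 = 0.4167; otherwise keeping the unit dominates.
The only share above 0.4167 is Player C's 9/20, contributing 9; the remaining 3 contribute 0. Total contributed: 9.
The shared codebase effort pays out 2.4 × 9 = 21.60 in total (split across the unequal shares, but the aggregate is all that matters for the group sum).
The 3 free-riders keep 9 each, adding 27. Group total = 27 + 21.60 = 48.60.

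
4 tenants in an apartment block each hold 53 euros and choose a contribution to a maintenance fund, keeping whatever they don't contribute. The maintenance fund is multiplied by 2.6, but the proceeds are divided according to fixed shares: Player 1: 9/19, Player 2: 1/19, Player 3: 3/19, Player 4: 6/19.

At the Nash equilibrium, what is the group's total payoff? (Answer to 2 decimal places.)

296.80 euros

For player j, contributing a unit is worthwhile iff 2.6 × (j's share) ≥ 1, i.e. iff j's share is at least 0.3846.
The only share above 0.3846 is Player 1's 9/19, contributing 53; the remaining 3 contribute 0. Total contributed: 53.
The maintenance fund pays out 2.6 × 53 = 137.80 in total (split across the unequal shares, but the aggregate is all that matters for the group sum).
The 3 free-riders keep 53 each, adding 159. Group total = 159 + 137.80 = 296.80.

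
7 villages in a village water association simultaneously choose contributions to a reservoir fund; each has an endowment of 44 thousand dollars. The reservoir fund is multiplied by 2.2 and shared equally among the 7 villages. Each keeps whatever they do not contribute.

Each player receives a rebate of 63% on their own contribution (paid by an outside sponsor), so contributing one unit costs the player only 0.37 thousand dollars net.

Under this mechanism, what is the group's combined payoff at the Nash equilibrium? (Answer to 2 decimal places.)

308.00 thousand dollars

With the mechanism, a contributed unit returns (2.2/7) / 0.37 = 0.8494 per unit of net cost — still below 1 — so contributing 0 remains dominant for every player.
Everyone keeps their endowment and the group total is 7 × 44 = 308.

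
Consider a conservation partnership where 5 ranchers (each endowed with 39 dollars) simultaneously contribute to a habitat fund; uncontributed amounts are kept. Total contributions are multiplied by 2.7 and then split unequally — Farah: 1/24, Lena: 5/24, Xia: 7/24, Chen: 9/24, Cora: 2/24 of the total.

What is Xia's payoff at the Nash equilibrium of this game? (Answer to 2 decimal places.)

A player with share s gets back 2.7·s per unit contributed, so full contribution is dominant for anyone with s > 1/2.7 = 0.3704 and zero contribution is dominant for anyone below.
The only share above 0.3704 is Chen's 9/24, contributing 39; the remaining 4 contribute 0. Total contributed: 39.
Xia keeps 39 and receives 2.7 × 39 × 7/24 = 30.71 from the habitat fund, for a payoff of 69.71.

69.71 dollars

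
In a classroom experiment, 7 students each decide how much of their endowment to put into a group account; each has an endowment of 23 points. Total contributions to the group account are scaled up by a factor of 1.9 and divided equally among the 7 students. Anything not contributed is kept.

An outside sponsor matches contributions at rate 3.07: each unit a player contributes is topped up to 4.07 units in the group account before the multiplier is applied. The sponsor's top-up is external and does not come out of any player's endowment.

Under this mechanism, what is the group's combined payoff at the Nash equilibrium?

Under the mechanism each unit contributed yields 1.9 × 4.07 / 7 = 1.1047 back to its contributor per unit of net cost, which exceeds 1, making full contribution the dominant choice for everyone.
So the Nash equilibrium is full contribution by all 7; the group earns 1.9 × 4.07 × 161 = 1245.01.

1245.01 points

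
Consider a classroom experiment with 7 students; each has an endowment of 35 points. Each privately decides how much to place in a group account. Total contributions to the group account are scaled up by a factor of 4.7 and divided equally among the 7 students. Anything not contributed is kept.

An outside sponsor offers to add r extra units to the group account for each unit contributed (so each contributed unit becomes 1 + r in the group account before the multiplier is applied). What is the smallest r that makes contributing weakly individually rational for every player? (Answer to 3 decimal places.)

0.489

With matching at rate r, one contributed unit becomes (1 + r) in the group account and returns 4.7 × (1 + r) / 7 to the contributor.
Setting this equal to 1: 1 + r = 7/4.7 = 1.4894.
So the minimum matching rate is r = 1.4894 − 1 = 0.489.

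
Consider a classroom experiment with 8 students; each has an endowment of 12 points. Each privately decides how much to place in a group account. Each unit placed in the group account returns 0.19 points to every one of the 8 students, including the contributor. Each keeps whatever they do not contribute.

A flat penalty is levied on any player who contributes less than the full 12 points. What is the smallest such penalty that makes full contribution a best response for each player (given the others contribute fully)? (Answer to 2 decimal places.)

Given the others contribute fully, the best deviation is to contribute 0 (any partial contribution still incurs the fine and gives up units whose private return 0.19 is below 1).
Deviating from 12 to 0 saves 12 points but forfeits the deviator's share of the drop in the group account: 0.19 × 12 = 2.28.
So the deviation gain is 12 − 2.28 = 9.72, and the fine must be at least 9.72 points to wipe it out.

9.72 points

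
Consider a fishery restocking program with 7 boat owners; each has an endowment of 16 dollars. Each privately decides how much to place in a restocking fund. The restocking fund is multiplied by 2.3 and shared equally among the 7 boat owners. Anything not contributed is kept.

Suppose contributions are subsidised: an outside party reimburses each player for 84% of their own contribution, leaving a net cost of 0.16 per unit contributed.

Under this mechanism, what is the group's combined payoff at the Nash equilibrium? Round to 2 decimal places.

351.68 dollars

With the mechanism, a contributed unit returns (2.3/7) / 0.16 = 2.0536 per unit of net cost to the contributor — now above 1 — so contributing fully is weakly dominant for every player.
At the Nash equilibrium everyone contributes 16. Group total payoff = 7 × (16 × 0.84 + 2.3 × 16) = 351.68.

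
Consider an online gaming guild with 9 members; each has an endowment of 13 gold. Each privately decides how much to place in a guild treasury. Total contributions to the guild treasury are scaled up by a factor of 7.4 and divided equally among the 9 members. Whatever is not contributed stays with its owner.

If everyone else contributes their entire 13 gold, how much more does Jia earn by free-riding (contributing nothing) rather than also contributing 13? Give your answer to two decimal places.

2.31 gold

Switching from a contribution of 13 to 0 lets Jia keep an extra 13 gold, but lowers the guild treasury by 13, which costs Jia their own share of that drop: 7.4/9 × 13 = 10.69.
Net gain = 13 − 10.69 = 2.31. The private return per contributed unit (0.8222) is below 1, so free-riding is indeed the best response regardless of what the others do.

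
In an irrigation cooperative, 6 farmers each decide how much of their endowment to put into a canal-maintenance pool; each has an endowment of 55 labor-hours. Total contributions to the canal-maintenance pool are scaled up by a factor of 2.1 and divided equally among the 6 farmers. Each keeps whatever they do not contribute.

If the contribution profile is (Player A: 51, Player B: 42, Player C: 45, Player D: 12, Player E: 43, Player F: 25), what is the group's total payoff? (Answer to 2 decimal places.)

Total contributed: 51 + 42 + 45 + 12 + 43 + 25 = 218; total kept: 6 × 55 − 218 = 112.
The canal-maintenance pool pays out 2.1 × 218 = 457.80 in aggregate.
Group total = 112 + 457.80 = 569.80.

569.80 labor-hours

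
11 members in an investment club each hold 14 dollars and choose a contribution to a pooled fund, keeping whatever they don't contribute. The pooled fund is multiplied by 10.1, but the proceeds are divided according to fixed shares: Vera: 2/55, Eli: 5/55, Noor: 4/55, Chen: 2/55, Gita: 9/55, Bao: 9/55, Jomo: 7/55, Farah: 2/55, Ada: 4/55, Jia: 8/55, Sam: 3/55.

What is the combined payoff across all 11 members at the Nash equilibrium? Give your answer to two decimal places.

663.60 dollars

A player with share s gets back 10.1·s per unit contributed, so full contribution is dominant for anyone with s > 1/10.1 = 0.0990 and zero contribution is dominant for anyone below.
The shares above 0.0990 belong to Gita, Bao, Jomo and Jia, contributing 14 each; the remaining 7 contribute 0. Total contributed: 56.
The pooled fund pays out 10.1 × 56 = 565.60 in total (split across the unequal shares, but the aggregate is all that matters for the group sum).
The 7 free-riders keep 14 each, adding 98. Group total = 98 + 565.60 = 663.60.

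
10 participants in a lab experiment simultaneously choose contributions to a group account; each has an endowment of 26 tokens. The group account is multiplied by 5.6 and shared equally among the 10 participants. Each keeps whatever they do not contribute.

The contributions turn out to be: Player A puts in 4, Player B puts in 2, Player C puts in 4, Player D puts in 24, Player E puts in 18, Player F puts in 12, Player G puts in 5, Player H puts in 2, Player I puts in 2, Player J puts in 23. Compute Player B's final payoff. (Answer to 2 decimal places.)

77.76 tokens

Total contributed: 4 + 2 + 4 + 24 + 18 + 12 + 5 + 2 + 2 + 23 = 96.
Each receives 5.6 × 96 / 10 = 53.76 from the group account.
Player B keeps 26 − 2 = 24, so Player B's payoff is 24 + 53.76 = 77.76.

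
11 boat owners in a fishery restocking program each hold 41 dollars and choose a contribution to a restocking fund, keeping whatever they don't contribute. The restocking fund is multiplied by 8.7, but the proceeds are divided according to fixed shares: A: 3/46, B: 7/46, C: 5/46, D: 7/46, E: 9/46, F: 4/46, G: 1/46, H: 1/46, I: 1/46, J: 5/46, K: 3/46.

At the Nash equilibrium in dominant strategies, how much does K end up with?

110.79 dollars

Player j's private return per contributed unit is 8.7 × (j's share). Contributing is weakly dominant for j when that share is at least 1/8.7 = 0.1149, and contributing 0 is dominant otherwise.
B, D and E are above the threshold, contributing 41 each; the remaining 8 contribute 0. Total contributed: 123.
K keeps 41 and receives 8.7 × 123 × 3/46 = 69.79 from the restocking fund, for a payoff of 110.79.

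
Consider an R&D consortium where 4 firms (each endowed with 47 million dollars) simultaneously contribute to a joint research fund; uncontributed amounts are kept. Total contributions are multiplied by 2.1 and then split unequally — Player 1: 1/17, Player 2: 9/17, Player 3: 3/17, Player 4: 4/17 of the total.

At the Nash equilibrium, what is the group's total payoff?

A player with share s gets back 2.1·s per unit contributed, so full contribution is dominant for anyone with s > 1/2.1 = 0.4762 and zero contribution is dominant for anyone below.
Only Player 2 (9/17) clears that bar, contributing 47; the remaining 3 contribute 0. Total contributed: 47.
The joint research fund pays out 2.1 × 47 = 98.70 in total (split across the unequal shares, but the aggregate is all that matters for the group sum).
The 3 free-riders keep 47 each, adding 141. Group total = 141 + 98.70 = 239.70.

239.70 million dollars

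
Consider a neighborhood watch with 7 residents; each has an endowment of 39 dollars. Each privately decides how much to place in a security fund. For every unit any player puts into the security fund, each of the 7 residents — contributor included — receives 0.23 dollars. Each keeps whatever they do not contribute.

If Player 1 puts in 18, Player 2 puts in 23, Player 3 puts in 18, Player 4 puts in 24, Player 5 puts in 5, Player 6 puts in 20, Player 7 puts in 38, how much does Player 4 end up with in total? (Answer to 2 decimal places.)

Total contributed: 18 + 23 + 18 + 24 + 5 + 20 + 38 = 146.
Each receives 0.23 × 146 = 33.58 from the security fund.
Player 4 keeps 39 − 24 = 15, so Player 4's payoff is 15 + 33.58 = 48.58.

48.58 dollars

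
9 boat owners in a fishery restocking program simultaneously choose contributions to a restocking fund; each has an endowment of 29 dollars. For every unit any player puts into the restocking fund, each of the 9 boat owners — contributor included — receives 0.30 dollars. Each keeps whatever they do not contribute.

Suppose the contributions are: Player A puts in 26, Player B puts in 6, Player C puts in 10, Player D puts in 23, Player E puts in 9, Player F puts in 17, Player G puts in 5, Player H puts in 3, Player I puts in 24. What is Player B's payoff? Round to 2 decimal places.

Total contributed: 26 + 6 + 10 + 23 + 9 + 17 + 5 + 3 + 24 = 123.
Each receives 0.30 × 123 = 36.90 from the restocking fund.
Player B keeps 29 − 6 = 23, so Player B's payoff is 23 + 36.90 = 59.90.

59.90 dollars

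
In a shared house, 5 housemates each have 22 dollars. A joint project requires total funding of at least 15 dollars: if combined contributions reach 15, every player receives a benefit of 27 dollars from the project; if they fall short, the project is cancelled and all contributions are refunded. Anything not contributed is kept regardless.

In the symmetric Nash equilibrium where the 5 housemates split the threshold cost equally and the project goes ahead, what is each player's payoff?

46 dollars

Equal share of the threshold: 15/5 = 3.
At this profile no one gains by cutting their contribution: any cut drops the total below 15, the project is cancelled, contributions are refunded, and the deviator ends with 22, which is less than 22 − 3 + 27 = 46. Contributing more than 3 just wastes the excess. So contributing exactly 3 is a best response.
Each player's payoff: 22 − 3 + 27 = 46.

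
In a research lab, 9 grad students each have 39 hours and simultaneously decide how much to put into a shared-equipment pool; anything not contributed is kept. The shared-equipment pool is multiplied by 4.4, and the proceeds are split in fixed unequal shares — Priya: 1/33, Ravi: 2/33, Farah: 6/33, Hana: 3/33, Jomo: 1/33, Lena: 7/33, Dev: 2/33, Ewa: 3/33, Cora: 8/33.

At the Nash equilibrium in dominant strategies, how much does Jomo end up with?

Player j's private return per contributed unit is 4.4 × (j's share). Contributing is weakly dominant for j when that share is at least 1/4.4 = 0.2273, and contributing 0 is dominant otherwise.
Only Cora (8/33) clears that bar, contributing 39; the remaining 8 contribute 0. Total contributed: 39.
Jomo keeps 39 and receives 4.4 × 39 × 1/33 = 5.20 from the shared-equipment pool, for a payoff of 44.20.

44.20 hours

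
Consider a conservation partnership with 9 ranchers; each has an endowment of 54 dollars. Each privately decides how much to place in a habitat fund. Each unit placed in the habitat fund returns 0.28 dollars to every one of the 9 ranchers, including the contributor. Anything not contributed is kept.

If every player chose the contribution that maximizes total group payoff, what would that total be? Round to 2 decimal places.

1224.72 dollars

Each contributed unit returns 2.520 to the group as a whole (0.28 to each of 9 players), which exceeds 1, so the social optimum is full contribution: group total = 2.520 × 486 = 1224.72.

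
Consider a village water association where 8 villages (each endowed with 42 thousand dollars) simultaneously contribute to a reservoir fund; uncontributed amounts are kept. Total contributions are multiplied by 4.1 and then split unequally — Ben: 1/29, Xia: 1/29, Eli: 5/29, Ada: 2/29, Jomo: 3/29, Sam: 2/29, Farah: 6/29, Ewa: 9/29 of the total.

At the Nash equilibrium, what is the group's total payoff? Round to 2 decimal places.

Player j's private return per contributed unit is 4.1 × (j's share). Contributing is weakly dominant for j when that share is at least 1/4.1 = 0.2439, and contributing 0 is dominant otherwise.
Only Ewa (9/29) clears that bar, contributing 42; the remaining 7 contribute 0. Total contributed: 42.
The reservoir fund pays out 4.1 × 42 = 172.20 in total (split across the unequal shares, but the aggregate is all that matters for the group sum).
The 7 free-riders keep 42 each, adding 294. Group total = 294 + 172.20 = 466.20.

466.20 thousand dollars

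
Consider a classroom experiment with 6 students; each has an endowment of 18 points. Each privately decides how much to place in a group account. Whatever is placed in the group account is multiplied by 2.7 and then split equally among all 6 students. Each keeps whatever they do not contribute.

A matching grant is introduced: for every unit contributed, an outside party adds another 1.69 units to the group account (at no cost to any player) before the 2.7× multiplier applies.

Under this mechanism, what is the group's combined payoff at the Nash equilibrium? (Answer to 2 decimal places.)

Under the mechanism each unit contributed yields 2.7 × 2.69 / 6 = 1.2105 back to its contributor per unit of net cost, which exceeds 1, making full contribution the dominant choice for everyone.
So the Nash equilibrium is full contribution by all 6; the group earns 2.7 × 2.69 × 108 = 784.40.

784.40 points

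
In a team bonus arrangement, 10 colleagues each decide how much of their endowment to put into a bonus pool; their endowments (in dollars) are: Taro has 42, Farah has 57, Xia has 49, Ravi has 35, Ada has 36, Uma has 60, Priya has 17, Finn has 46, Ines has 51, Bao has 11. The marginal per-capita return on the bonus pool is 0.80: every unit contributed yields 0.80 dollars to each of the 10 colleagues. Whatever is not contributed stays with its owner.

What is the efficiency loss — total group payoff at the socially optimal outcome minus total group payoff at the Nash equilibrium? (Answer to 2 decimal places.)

2828.00 dollars

The private return per contributed unit is 0.80 < 1 for everyone, so the Nash equilibrium is zero contribution and the group total is Σ E_j = 42 + 57 + 49 + 35 + 36 + 60 + 17 + 46 + 51 + 11 = 404.
Each contributed unit returns 8.000 to the group, so the social optimum is full contribution by everyone: group total = 8.000 × 404 = 3232.00.
Efficiency loss = (8.000 − 1) × 404 = 2828.00.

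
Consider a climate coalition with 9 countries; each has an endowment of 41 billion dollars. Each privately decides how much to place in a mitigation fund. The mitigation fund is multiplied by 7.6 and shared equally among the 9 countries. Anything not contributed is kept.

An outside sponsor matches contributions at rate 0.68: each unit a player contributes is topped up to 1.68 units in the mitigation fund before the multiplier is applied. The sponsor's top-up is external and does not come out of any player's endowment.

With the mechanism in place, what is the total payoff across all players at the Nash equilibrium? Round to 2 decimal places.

The effective private return per unit is now 7.6 × 1.68 / 9 = 1.4187 > 1, so every player's dominant strategy flips to full contribution.
At the Nash equilibrium everyone contributes 41. Group total payoff = 7.6 × 1.68 × 369 = 4711.39.

4711.39 billion dollars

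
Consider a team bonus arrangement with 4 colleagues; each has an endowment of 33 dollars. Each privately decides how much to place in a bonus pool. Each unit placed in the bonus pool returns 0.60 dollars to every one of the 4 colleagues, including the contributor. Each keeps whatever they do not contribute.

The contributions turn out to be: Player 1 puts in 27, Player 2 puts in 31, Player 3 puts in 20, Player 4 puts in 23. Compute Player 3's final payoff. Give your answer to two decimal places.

Total contributed: 27 + 31 + 20 + 23 = 101.
Each receives 0.60 × 101 = 60.60 from the bonus pool.
Player 3 keeps 33 − 20 = 13, so Player 3's payoff is 13 + 60.60 = 73.60.

73.60 dollars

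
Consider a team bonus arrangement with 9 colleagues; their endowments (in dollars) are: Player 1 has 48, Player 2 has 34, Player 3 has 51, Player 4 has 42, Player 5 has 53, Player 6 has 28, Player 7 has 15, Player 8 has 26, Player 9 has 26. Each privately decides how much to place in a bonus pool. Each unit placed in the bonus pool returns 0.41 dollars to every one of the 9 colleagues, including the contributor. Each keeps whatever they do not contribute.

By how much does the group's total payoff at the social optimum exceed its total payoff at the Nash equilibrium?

868.87 dollars

The private return per contributed unit is 0.41 < 1 for everyone, so the Nash equilibrium is zero contribution and the group total is Σ E_j = 48 + 34 + 51 + 42 + 53 + 28 + 15 + 26 + 26 = 323.
Each contributed unit returns 3.690 to the group, so the social optimum is full contribution by everyone: group total = 3.690 × 323 = 1191.87.
Efficiency loss = (3.690 − 1) × 323 = 868.87.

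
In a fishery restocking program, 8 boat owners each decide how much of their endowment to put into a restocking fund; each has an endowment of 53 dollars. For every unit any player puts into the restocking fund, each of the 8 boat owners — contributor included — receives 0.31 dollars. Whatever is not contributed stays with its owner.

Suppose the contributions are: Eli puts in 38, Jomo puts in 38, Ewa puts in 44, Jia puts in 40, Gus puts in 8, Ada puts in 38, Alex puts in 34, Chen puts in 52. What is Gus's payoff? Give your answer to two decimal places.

135.52 dollars

Total contributed: 38 + 38 + 44 + 40 + 8 + 38 + 34 + 52 = 292.
Each receives 0.31 × 292 = 90.52 from the restocking fund.
Gus keeps 53 − 8 = 45, so Gus's payoff is 45 + 90.52 = 135.52.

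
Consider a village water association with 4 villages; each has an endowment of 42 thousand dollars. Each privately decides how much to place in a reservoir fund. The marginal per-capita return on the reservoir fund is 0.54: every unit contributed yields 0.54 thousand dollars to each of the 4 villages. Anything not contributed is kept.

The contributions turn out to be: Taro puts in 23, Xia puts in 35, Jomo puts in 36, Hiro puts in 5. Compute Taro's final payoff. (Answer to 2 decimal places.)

Total contributed: 23 + 35 + 36 + 5 = 99.
Each receives 0.54 × 99 = 53.46 from the reservoir fund.
Taro keeps 42 − 23 = 19, so Taro's payoff is 19 + 53.46 = 72.46.

72.46 thousand dollars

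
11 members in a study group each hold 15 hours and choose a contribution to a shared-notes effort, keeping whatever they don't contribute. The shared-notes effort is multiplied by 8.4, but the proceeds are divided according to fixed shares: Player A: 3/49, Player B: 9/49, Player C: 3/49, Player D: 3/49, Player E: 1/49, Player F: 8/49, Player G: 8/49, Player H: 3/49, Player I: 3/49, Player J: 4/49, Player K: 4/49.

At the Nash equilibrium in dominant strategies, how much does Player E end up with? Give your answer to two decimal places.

Each unit j contributes comes back to j as 8.4 × (j's share), so j prefers to contribute only if that share exceeds 1/8.4 = 0.1190; otherwise keeping the unit dominates.
The shares above 0.1190 belong to Player B, Player F and Player G, contributing 15 each; the remaining 8 contribute 0. Total contributed: 45.
Player E keeps 15 and receives 8.4 × 45 × 1/49 = 7.71 from the shared-notes effort, for a payoff of 22.71.

22.71 hours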